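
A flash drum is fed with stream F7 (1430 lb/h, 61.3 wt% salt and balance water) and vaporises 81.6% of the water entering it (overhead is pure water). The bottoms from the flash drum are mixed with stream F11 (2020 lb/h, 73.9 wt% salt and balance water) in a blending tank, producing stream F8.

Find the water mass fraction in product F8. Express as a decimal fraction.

0.210

Vapour removed = 0.816×0.387×1430 = 451.58 lb/h; concentrate = 978.42 lb/h.
water reaching the mixer = 101.83 (from concentrate) + 2020×0.261 = 629.05 lb/h.
Product flow = 978.42 + 2020 = 2998.4 lb/h; water fraction = 0.210.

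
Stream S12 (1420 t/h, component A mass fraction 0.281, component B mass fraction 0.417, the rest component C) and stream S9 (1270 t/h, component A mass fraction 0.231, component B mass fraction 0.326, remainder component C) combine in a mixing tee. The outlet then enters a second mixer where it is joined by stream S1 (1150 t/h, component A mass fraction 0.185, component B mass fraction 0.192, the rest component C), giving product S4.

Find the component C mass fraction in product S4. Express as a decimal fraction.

Overall, product flow = 3840 t/h.
component C in = 1420×0.302 + 1270×0.443 + 1150×0.623 = 1707.9 t/h.
component C fraction in S4 = 0.445.

0.445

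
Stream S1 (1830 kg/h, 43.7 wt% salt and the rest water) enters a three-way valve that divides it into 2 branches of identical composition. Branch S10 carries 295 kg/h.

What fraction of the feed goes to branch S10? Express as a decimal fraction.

Fraction to S10 = 295/1830 = 0.1612.

0.161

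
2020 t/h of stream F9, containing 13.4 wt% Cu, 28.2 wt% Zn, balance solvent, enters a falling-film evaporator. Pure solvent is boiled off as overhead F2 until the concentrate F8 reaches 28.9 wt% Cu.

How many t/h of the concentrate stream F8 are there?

936.6 t/h

Cu is conserved: 2020×0.134 = 270.68 t/h all reports to the concentrate.
Concentrate = 270.68/(target fraction) = 936.61 t/h.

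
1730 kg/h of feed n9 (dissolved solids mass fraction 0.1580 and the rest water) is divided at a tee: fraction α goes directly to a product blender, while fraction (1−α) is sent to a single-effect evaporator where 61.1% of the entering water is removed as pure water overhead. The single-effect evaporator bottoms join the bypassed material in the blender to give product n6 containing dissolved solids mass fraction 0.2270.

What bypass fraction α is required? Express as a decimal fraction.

All 1730×0.158 = 273.34 kg/h of dissolved solids reaches n6, so n6 = 273.34/0.227 = 1204.1 kg/h and vapour = 525.86 kg/h.
The evaporator receives (1−α)·1730 of feed at 0.842 water and removes 0.611 of that water:
0.611×0.842×(1−α)×1730 = 525.86
(1−α) = 525.86/890.02 = 0.5908;  α = 0.4092.

0.409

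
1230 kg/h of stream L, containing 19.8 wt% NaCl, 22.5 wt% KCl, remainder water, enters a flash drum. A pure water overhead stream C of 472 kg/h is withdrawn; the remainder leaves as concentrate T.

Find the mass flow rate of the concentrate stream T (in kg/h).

758 kg/h

Concentrate = 1230 − 472 = 758 kg/h.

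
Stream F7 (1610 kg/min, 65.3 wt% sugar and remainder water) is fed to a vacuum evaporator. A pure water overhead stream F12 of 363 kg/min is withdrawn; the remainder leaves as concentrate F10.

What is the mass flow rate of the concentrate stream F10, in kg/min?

1247 kg/min

Concentrate = 1610 − 363 = 1247 kg/min.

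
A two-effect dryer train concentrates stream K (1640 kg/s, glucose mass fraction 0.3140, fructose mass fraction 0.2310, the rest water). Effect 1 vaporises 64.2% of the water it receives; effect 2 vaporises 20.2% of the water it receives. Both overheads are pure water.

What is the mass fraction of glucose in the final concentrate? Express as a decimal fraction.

0.4652

water in feed = 1640×0.455 = 746.2 kg/s.
After stage 1: water left = (1−0.642)×746.2 = 267.14; stream total = 1160.9 kg/s.
After stage 2: water left = (1−0.202)×267.14 = 213.18; final concentrate = 1107 kg/s.
glucose fraction = 514.96/1107 = 0.4652.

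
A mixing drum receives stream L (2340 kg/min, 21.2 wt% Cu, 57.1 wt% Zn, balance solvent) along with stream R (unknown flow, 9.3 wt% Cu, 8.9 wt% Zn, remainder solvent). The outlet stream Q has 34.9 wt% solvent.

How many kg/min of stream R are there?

Let R be the unknown flow. Total out = 2340 + R.
solvent balance: 507.78 + 0.818·R = 0.349·(2340 + R)
(0.818 − 0.349)·R = 0.349×2340 − 507.78 = 308.88
R = 308.88 / 0.469 = 658.59 kg/min

658.6 kg/min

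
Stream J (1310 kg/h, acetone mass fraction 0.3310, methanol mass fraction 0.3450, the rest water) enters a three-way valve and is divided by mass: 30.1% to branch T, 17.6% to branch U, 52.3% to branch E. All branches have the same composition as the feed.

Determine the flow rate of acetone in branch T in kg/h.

130.5 kg/h

Branch T total = 0.301×1310 = 394.31 kg/h.
acetone in T = 0.331×394.31 = 130.52 kg/h.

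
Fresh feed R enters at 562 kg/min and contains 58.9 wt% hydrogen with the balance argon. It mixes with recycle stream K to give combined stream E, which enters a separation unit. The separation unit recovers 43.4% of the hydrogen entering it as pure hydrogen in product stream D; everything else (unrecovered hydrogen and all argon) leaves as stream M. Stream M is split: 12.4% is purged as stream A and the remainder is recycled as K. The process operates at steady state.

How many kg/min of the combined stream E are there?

2519 kg/min

argon enters only via R and leaves only via the purge: 562×0.411 = 0.124×(argon in M), and the separation unit passes all argon, so argon in E = argon in M = 1862.8 kg/min.
hydrogen in E: m_A = 562×0.589 + (1−0.124)·(1−0.434)·m_A, so m_A = 331.02/0.5042 = 656.54 kg/min.
E = 656.54 + 1862.8 = 2519.3 kg/min.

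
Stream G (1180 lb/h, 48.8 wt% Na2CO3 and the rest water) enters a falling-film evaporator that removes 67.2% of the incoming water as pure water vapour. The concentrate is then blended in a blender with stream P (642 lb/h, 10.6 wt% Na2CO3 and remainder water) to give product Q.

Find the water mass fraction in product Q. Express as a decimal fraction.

Vapour removed = 0.672×0.512×1180 = 406 lb/h; concentrate = 774 lb/h.
water reaching the mixer = 198.16 (from concentrate) + 642×0.894 = 772.11 lb/h.
Product flow = 774 + 642 = 1416 lb/h; water fraction = 0.545.

0.545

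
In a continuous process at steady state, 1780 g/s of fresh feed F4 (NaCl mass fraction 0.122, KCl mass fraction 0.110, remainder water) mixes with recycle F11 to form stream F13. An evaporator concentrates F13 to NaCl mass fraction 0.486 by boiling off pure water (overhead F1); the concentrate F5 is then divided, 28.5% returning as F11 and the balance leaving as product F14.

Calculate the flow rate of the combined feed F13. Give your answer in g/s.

1958 g/s

Overall NaCl balance (none leaves overhead): NaCl in fresh feed = NaCl in product, i.e. 1780×0.122 = (1−0.285)·F5·0.486.
F5 = 217.16/(0.486×0.715) = 624.94 g/s.
Recycle F11 = 0.285×624.94 = 178.11 g/s.
Combined feed F13 = 1780 + 178.11 = 1958.1 g/s.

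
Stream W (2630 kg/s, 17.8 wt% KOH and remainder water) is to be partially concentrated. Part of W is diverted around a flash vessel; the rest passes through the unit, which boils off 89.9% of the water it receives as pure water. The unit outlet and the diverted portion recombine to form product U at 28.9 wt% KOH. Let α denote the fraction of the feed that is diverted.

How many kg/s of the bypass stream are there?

All 2630×0.178 = 468.14 kg/s of KOH reaches U, so U = 468.14/0.289 = 1619.9 kg/s and vapour = 1010.1 kg/s.
The evaporator receives (1−α)·2630 of feed at 0.822 water and removes 0.899 of that water:
0.899×0.822×(1−α)×2630 = 1010.1
(1−α) = 1010.1/1943.5 = 0.5197;  α = 0.4803.
Bypass flow = 0.4803×2630 = 1263.1 kg/s.

1263 kg/s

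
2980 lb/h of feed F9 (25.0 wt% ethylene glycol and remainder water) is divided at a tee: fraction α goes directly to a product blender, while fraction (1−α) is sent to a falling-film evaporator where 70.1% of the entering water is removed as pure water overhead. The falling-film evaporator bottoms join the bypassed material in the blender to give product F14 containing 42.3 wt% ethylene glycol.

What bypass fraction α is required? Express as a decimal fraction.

0.222

All 2980×0.250 = 745 lb/h of ethylene glycol reaches F14, so F14 = 745/0.423 = 1761.2 lb/h and vapour = 1218.8 lb/h.
The evaporator receives (1−α)·2980 of feed at 0.750 water and removes 0.701 of that water:
0.701×0.750×(1−α)×2980 = 1218.8
(1−α) = 1218.8/1566.7 = 0.7779;  α = 0.2221.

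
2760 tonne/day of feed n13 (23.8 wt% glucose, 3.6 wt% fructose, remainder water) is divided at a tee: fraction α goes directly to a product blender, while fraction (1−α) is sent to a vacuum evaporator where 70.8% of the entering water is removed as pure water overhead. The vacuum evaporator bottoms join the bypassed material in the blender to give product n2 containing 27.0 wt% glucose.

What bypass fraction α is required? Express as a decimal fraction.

All 2760×0.238 = 656.88 tonne/day of glucose reaches n2, so n2 = 656.88/0.270 = 2432.9 tonne/day and vapour = 327.11 tonne/day.
The evaporator receives (1−α)·2760 of feed at 0.726 water and removes 0.708 of that water:
0.708×0.726×(1−α)×2760 = 327.11
(1−α) = 327.11/1418.7 = 0.2306;  α = 0.7694.

0.769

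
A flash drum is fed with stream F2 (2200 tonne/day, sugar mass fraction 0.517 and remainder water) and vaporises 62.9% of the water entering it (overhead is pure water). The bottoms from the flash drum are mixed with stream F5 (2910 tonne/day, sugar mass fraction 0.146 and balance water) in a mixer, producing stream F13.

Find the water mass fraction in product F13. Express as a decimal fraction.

0.648

Vapour removed = 0.629×0.483×2200 = 668.38 tonne/day; concentrate = 1531.6 tonne/day.
water reaching the mixer = 394.22 (from concentrate) + 2910×0.854 = 2879.4 tonne/day.
Product flow = 1531.6 + 2910 = 4441.6 tonne/day; water fraction = 0.648.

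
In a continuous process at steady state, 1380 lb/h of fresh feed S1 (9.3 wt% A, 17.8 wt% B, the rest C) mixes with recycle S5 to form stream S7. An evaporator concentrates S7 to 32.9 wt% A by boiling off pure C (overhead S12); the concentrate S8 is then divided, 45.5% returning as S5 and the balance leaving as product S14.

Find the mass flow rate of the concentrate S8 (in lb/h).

Overall A balance (none leaves overhead): A in fresh feed = A in product, i.e. 1380×0.093 = (1−0.455)·S8·0.329.
S8 = 128.34/(0.329×0.545) = 715.76 lb/h.

715.8 lb/h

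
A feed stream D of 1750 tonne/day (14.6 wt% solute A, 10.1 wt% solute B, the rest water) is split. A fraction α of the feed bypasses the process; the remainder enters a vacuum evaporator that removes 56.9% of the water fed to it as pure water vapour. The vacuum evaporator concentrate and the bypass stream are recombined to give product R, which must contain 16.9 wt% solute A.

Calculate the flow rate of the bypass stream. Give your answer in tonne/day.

All 1750×0.146 = 255.5 tonne/day of solute A reaches R, so R = 255.5/0.169 = 1511.8 tonne/day and vapour = 238.17 tonne/day.
The evaporator receives (1−α)·1750 of feed at 0.753 water and removes 0.569 of that water:
0.569×0.753×(1−α)×1750 = 238.17
(1−α) = 238.17/749.8 = 0.3176;  α = 0.6824.
Bypass flow = 0.6824×1750 = 1194.1 tonne/day.

1194 tonne/day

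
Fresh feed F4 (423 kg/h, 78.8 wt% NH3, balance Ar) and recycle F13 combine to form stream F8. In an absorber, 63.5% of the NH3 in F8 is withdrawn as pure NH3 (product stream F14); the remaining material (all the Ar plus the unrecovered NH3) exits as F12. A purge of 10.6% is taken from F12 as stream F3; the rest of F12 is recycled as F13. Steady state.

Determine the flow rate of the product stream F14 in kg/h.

314.2 kg/h

NH3 in F8: m_A = 423×0.788 + (1−0.106)·(1−0.635)·m_A, so m_A = 333.32/0.6737 = 494.77 kg/h.
Product F14 = 0.635×494.77 = 314.18 kg/h.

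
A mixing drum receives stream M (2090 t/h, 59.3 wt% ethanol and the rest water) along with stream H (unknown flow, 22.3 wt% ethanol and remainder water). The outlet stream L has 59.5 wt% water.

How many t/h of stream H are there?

2159 t/h

Let H be the unknown flow. Total out = 2090 + H.
water balance: 850.63 + 0.777·H = 0.595·(2090 + H)
(0.777 − 0.595)·H = 0.595×2090 − 850.63 = 392.92
H = 392.92 / 0.182 = 2158.9 t/h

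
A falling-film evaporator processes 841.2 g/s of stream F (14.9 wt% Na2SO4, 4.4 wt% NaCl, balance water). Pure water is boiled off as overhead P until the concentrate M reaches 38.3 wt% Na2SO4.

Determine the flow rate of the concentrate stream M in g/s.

Na2SO4 is conserved: 841.2×0.149 = 125.34 g/s all reports to the concentrate.
Concentrate = 125.34/(target fraction) = 327.26 g/s.

327.3 g/s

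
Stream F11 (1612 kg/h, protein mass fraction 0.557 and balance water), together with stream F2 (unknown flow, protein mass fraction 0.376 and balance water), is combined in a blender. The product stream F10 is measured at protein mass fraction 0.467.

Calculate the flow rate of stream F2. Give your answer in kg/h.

Let F2 be the unknown flow. Total out = 1612 + F2.
protein balance: 897.88 + 0.376·F2 = 0.467·(1612 + F2)
(0.376 − 0.467)·F2 = 0.467×1612 − 897.88 = -145.08
F2 = -145.08 / -0.091 = 1594.3 kg/h

1594 kg/h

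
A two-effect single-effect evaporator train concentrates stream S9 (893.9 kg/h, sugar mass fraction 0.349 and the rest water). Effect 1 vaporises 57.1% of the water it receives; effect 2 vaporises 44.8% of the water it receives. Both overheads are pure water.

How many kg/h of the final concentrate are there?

water in feed = 893.9×0.651 = 581.93 kg/h.
After stage 1: water left = (1−0.571)×581.93 = 249.65; stream total = 561.62 kg/h.
After stage 2: water left = (1−0.448)×249.65 = 137.81; final concentrate = 449.78 kg/h.

449.8 kg/h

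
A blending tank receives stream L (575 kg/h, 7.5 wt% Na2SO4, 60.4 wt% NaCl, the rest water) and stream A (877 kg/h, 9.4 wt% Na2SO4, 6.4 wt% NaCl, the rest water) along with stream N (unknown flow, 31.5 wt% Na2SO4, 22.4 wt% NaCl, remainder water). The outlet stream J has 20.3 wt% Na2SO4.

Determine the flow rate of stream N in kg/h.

Let N be the unknown flow. Total out = 1452 + N.
Na2SO4 balance: 125.56 + 0.315·N = 0.203·(1452 + N)
(0.315 − 0.203)·N = 0.203×1452 − 125.56 = 169.19
N = 169.19 / 0.112 = 1510.7 kg/h

1511 kg/h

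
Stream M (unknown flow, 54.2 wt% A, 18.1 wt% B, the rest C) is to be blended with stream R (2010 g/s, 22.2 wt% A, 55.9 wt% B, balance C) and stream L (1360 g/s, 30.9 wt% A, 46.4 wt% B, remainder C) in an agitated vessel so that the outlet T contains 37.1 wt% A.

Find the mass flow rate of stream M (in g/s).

Let M be the unknown flow. Total out = 3370 + M.
A balance: 866.46 + 0.542·M = 0.371·(3370 + M)
(0.542 − 0.371)·M = 0.371×3370 − 866.46 = 383.81
M = 383.81 / 0.171 = 2244.5 g/s

2245 g/s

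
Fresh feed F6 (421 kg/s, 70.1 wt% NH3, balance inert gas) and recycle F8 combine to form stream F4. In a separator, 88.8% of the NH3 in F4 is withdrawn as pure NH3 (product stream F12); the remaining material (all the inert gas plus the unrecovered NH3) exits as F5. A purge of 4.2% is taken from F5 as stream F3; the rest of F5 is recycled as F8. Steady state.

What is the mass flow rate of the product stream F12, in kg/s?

293.6 kg/s

NH3 in F4: m_A = 421×0.701 + (1−0.042)·(1−0.888)·m_A, so m_A = 295.12/0.8927 = 330.59 kg/s.
Product F12 = 0.888×330.59 = 293.57 kg/s.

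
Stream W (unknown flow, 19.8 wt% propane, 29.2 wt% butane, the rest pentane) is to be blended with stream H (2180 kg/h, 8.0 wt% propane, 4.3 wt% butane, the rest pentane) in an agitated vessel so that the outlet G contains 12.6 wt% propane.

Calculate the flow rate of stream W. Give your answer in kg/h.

Let W be the unknown flow. Total out = 2180 + W.
propane balance: 174.4 + 0.198·W = 0.126·(2180 + W)
(0.198 − 0.126)·W = 0.126×2180 − 174.4 = 100.28
W = 100.28 / 0.072 = 1392.8 kg/h

1393 kg/h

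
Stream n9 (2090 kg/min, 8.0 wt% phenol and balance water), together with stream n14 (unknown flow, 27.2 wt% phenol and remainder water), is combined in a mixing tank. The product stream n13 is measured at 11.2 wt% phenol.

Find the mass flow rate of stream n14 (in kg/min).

418 kg/min

Let n14 be the unknown flow. Total out = 2090 + n14.
phenol balance: 167.2 + 0.272·n14 = 0.112·(2090 + n14)
(0.272 − 0.112)·n14 = 0.112×2090 − 167.2 = 66.88
n14 = 66.88 / 0.160 = 418 kg/min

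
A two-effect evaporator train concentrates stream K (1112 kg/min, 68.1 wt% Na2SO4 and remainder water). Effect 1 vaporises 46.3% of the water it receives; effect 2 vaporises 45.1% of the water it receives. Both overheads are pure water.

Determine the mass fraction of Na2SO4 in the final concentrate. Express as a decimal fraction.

0.879

water in feed = 1112×0.319 = 354.73 kg/min.
After stage 1: water left = (1−0.463)×354.73 = 190.49; stream total = 947.76 kg/min.
After stage 2: water left = (1−0.451)×190.49 = 104.58; final concentrate = 861.85 kg/min.
Na2SO4 fraction = 757.27/861.85 = 0.879.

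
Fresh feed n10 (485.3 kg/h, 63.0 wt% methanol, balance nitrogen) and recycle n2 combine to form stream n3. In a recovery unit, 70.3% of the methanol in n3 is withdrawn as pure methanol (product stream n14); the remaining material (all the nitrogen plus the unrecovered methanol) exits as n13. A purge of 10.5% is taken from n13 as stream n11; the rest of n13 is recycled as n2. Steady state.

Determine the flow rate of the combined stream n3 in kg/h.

2127 kg/h

nitrogen enters only via n10 and leaves only via the purge: 485.3×0.370 = 0.105×(nitrogen in n13), and the recovery unit passes all nitrogen, so nitrogen in n3 = nitrogen in n13 = 1710.1 kg/h.
methanol in n3: m_A = 485.3×0.630 + (1−0.105)·(1−0.703)·m_A, so m_A = 305.74/0.7342 = 416.43 kg/h.
n3 = 416.43 + 1710.1 = 2126.5 kg/h.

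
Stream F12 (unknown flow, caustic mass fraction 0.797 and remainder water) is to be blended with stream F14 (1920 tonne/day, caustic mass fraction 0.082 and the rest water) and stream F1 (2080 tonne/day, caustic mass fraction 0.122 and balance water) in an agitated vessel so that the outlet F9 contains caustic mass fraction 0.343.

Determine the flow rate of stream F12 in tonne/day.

2116 tonne/day

Let F12 be the unknown flow. Total out = 4000 + F12.
caustic balance: 411.2 + 0.797·F12 = 0.343·(4000 + F12)
(0.797 − 0.343)·F12 = 0.343×4000 − 411.2 = 960.8
F12 = 960.8 / 0.454 = 2116.3 tonne/day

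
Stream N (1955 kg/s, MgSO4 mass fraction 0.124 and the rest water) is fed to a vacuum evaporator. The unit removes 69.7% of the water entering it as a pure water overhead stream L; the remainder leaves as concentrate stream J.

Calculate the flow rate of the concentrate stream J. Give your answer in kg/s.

water entering = 1955×0.876 = 1712.6 kg/s; overhead removed = 0.697×1712.6 = 1193.7 kg/s.
Concentrate = 1955 − 1193.7 = 761.33 kg/s.

761.3 kg/s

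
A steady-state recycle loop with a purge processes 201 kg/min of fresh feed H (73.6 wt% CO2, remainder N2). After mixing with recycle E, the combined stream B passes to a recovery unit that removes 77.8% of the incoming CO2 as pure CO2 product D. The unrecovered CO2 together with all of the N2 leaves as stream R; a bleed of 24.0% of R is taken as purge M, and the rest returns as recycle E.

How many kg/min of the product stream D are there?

138.5 kg/min

CO2 in B: m_A = 201×0.736 + (1−0.240)·(1−0.778)·m_A, so m_A = 147.94/0.8313 = 177.96 kg/min.
Product D = 0.778×177.96 = 138.45 kg/min.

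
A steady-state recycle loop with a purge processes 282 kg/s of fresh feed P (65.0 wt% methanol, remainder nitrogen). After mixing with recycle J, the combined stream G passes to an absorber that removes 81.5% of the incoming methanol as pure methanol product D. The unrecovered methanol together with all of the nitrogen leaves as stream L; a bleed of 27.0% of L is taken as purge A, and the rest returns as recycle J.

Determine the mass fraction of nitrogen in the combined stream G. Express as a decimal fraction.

nitrogen enters only via P and leaves only via the purge: 282×0.350 = 0.270×(nitrogen in L), and the absorber passes all nitrogen, so nitrogen in G = nitrogen in L = 365.56 kg/s.
methanol in G: m_A = 282×0.650 + (1−0.270)·(1−0.815)·m_A, so m_A = 183.3/0.8649 = 211.92 kg/s.
G = 211.92 + 365.56 = 577.48 kg/s.
nitrogen fraction in G = 365.56/577.48 = 0.6330.

0.6330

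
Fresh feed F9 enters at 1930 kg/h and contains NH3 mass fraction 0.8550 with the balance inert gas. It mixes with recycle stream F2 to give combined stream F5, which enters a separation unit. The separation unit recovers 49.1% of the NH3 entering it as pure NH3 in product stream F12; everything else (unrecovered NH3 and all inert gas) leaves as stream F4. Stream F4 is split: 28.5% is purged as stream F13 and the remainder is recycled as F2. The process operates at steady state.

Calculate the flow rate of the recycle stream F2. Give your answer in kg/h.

1646 kg/h

inert gas enters only via F9 and leaves only via the purge: 1930×0.145 = 0.285×(inert gas in F4), and the separation unit passes all inert gas, so inert gas in F5 = inert gas in F4 = 981.93 kg/h.
NH3 in F5: m_A = 1930×0.855 + (1−0.285)·(1−0.491)·m_A, so m_A = 1650.1/0.6361 = 2594.3 kg/h.
F4 = (1−0.491)×2594.3 + 981.93 = 2302.4 kg/h.
Recycle F2 = (1−0.285)×2302.4 = 1646.2 kg/h.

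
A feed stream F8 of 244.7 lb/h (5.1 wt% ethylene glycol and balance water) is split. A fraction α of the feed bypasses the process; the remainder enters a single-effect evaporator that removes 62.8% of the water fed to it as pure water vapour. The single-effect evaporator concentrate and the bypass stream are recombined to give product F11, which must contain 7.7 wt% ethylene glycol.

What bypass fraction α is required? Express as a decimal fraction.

All 244.7×0.051 = 12.48 lb/h of ethylene glycol reaches F11, so F11 = 12.48/0.077 = 162.07 lb/h and vapour = 82.626 lb/h.
The evaporator receives (1−α)·244.7 of feed at 0.949 water and removes 0.628 of that water:
0.628×0.949×(1−α)×244.7 = 82.626
(1−α) = 82.626/145.83 = 0.5666;  α = 0.4334.

0.433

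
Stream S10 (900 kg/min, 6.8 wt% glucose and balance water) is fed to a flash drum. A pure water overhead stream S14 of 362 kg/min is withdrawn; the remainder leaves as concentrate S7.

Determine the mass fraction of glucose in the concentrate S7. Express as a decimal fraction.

0.114

glucose is not removed: 900×0.068 = 61.2 kg/min of glucose enters S7.
Concentrate = 900 − 362 = 538 kg/min.
Mass fraction = 61.2/538 = 0.114.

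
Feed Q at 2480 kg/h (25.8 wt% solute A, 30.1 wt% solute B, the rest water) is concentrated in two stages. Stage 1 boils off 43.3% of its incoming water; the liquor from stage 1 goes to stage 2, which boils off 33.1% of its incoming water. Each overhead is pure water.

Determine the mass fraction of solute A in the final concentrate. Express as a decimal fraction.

0.355

water in feed = 2480×0.441 = 1093.7 kg/h.
After stage 1: water left = (1−0.433)×1093.7 = 620.12; stream total = 2006.4 kg/h.
After stage 2: water left = (1−0.331)×620.12 = 414.86; final concentrate = 1801.2 kg/h.
solute A fraction = 639.84/1801.2 = 0.355.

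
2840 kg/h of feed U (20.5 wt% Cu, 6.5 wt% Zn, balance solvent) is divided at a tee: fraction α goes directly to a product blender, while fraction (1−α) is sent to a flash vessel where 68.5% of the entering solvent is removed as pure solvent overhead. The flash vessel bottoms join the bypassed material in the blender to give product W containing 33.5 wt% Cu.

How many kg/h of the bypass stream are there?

All 2840×0.205 = 582.2 kg/h of Cu reaches W, so W = 582.2/0.335 = 1737.9 kg/h and vapour = 1102.1 kg/h.
The evaporator receives (1−α)·2840 of feed at 0.730 solvent and removes 0.685 of that solvent:
0.685×0.730×(1−α)×2840 = 1102.1
(1−α) = 1102.1/1420.1 = 0.7760;  α = 0.2240.
Bypass flow = 0.2240×2840 = 636.04 kg/h.

636 kg/h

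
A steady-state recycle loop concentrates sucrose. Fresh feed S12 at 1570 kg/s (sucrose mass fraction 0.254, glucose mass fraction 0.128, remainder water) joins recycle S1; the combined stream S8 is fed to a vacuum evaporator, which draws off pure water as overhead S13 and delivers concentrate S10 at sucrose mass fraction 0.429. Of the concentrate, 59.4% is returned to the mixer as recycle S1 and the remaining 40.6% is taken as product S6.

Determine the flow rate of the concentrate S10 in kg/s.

2290 kg/s

Overall sucrose balance (none leaves overhead): sucrose in fresh feed = sucrose in product, i.e. 1570×0.254 = (1−0.594)·S10·0.429.
S10 = 398.78/(0.429×0.406) = 2289.5 kg/s.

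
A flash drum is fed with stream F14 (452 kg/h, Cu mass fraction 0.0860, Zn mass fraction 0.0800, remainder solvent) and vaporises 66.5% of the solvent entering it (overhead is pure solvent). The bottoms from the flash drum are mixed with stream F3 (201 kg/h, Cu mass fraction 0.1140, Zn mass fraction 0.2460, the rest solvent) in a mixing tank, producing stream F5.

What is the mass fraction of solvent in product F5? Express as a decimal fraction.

Vapour removed = 0.665×0.834×452 = 250.68 kg/h; concentrate = 201.32 kg/h.
solvent reaching the mixer = 126.28 (from concentrate) + 201×0.640 = 254.92 kg/h.
Product flow = 201.32 + 201 = 402.32 kg/h; solvent fraction = 0.6336.

0.6336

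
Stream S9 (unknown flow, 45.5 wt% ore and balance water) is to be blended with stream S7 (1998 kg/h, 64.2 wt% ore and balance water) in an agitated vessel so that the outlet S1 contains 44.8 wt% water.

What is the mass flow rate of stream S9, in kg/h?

1854 kg/h

Let S9 be the unknown flow. Total out = 1998 + S9.
water balance: 715.28 + 0.545·S9 = 0.448·(1998 + S9)
(0.545 − 0.448)·S9 = 0.448×1998 − 715.28 = 179.82
S9 = 179.82 / 0.097 = 1853.8 kg/h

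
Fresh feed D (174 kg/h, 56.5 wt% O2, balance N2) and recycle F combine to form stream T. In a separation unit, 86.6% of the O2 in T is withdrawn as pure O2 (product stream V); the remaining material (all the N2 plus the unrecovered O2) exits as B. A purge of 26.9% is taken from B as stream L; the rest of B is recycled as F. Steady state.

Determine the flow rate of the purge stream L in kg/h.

N2 enters only via D and leaves only via the purge: 174×0.435 = 0.269×(N2 in B), and the separation unit passes all N2, so N2 in T = N2 in B = 281.38 kg/h.
O2 in T: m_A = 174×0.565 + (1−0.269)·(1−0.866)·m_A, so m_A = 98.31/0.9020 = 108.99 kg/h.
B = (1−0.866)×108.99 + 281.38 = 295.98 kg/h.
Purge L = 0.269×295.98 = 79.618 kg/h.

79.62 kg/h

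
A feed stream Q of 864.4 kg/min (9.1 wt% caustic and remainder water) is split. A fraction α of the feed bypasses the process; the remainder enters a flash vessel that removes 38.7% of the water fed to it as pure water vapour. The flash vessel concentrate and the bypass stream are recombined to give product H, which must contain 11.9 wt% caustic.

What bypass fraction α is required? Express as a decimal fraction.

0.331

All 864.4×0.091 = 78.66 kg/min of caustic reaches H, so H = 78.66/0.119 = 661.01 kg/min and vapour = 203.39 kg/min.
The evaporator receives (1−α)·864.4 of feed at 0.909 water and removes 0.387 of that water:
0.387×0.909×(1−α)×864.4 = 203.39
(1−α) = 203.39/304.08 = 0.6689;  α = 0.3311.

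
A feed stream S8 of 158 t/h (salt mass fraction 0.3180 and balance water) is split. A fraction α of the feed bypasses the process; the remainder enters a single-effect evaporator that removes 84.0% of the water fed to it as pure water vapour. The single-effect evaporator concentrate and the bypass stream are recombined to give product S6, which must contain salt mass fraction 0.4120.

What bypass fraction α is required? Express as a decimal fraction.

0.602

All 158×0.318 = 50.244 t/h of salt reaches S6, so S6 = 50.244/0.412 = 121.95 t/h and vapour = 36.049 t/h.
The evaporator receives (1−α)·158 of feed at 0.682 water and removes 0.840 of that water:
0.840×0.682×(1−α)×158 = 36.049
(1−α) = 36.049/90.515 = 0.3983;  α = 0.6017.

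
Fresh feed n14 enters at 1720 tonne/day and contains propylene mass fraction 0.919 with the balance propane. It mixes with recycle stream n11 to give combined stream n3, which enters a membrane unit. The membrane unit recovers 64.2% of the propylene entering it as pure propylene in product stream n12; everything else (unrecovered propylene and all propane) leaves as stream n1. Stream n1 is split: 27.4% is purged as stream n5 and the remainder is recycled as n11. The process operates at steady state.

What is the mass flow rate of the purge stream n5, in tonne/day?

propane enters only via n14 and leaves only via the purge: 1720×0.081 = 0.274×(propane in n1), and the membrane unit passes all propane, so propane in n3 = propane in n1 = 508.47 tonne/day.
propylene in n3: m_A = 1720×0.919 + (1−0.274)·(1−0.642)·m_A, so m_A = 1580.7/0.7401 = 2135.8 tonne/day.
n1 = (1−0.642)×2135.8 + 508.47 = 1273.1 tonne/day.
Purge n5 = 0.274×1273.1 = 348.82 tonne/day.

348.8 tonne/day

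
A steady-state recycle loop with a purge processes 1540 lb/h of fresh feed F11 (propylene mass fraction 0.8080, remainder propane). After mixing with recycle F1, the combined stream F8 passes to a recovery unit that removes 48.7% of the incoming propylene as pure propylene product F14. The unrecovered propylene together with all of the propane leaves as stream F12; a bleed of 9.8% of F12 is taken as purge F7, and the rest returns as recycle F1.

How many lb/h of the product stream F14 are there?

propylene in F8: m_A = 1540×0.808 + (1−0.098)·(1−0.487)·m_A, so m_A = 1244.3/0.5373 = 2316 lb/h.
Product F14 = 0.487×2316 = 1127.9 lb/h.

1128 lb/h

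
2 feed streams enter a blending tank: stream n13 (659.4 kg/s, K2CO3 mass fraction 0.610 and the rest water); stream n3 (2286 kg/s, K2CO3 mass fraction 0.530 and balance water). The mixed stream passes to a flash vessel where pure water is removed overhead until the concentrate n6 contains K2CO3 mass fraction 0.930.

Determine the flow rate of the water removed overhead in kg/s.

1210 kg/s

K2CO3 entering = 659.4×0.610 + 2286×0.530 = 1613.8 kg/s.
All K2CO3 reports to n6, so n6 = 1613.8/0.930 = 1735.3 kg/s.
Total feed = 2945.4 kg/s; overhead = 2945.4 − 1735.3 = 1210.1 kg/s.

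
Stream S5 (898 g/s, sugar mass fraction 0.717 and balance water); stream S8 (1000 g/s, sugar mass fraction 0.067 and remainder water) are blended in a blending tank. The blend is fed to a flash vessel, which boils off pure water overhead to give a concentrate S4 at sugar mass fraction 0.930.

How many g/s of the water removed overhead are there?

sugar entering = 898×0.717 + 1000×0.067 = 710.87 g/s.
All sugar reports to S4, so S4 = 710.87/0.930 = 764.37 g/s.
Total feed = 1898 g/s; overhead = 1898 − 764.37 = 1133.6 g/s.

1134 g/s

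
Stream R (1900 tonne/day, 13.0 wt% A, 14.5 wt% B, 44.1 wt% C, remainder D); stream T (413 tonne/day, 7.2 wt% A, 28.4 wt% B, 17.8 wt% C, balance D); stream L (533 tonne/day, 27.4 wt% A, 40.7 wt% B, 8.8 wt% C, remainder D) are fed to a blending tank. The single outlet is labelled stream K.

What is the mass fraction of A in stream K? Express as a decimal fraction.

0.1486

Total flow out = 1900 + 413 + 533 = 2846 tonne/day.
A in = 1900×0.130 + 413×0.072 + 533×0.274 = 422.78 tonne/day.
A mass fraction in K = 422.78/2846 = 0.1486.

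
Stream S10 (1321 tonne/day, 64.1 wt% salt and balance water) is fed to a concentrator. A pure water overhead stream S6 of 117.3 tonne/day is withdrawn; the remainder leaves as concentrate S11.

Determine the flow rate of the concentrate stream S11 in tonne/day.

Concentrate = 1321 − 117.3 = 1203.7 tonne/day.

1204 tonne/day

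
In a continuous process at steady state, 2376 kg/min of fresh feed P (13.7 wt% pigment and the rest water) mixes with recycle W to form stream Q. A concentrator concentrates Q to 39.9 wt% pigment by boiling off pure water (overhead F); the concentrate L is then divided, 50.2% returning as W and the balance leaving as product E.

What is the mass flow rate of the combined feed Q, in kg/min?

3198 kg/min

Overall pigment balance (none leaves overhead): pigment in fresh feed = pigment in product, i.e. 2376×0.137 = (1−0.502)·L·0.399.
L = 325.51/(0.399×0.498) = 1638.2 kg/min.
Recycle W = 0.502×1638.2 = 822.37 kg/min.
Combined feed Q = 2376 + 822.37 = 3198.4 kg/min.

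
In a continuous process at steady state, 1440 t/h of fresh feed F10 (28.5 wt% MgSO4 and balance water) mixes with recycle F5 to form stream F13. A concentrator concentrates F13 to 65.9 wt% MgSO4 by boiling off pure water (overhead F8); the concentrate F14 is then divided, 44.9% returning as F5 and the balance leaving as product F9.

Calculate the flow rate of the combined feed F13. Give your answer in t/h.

Overall MgSO4 balance (none leaves overhead): MgSO4 in fresh feed = MgSO4 in product, i.e. 1440×0.285 = (1−0.449)·F14·0.659.
F14 = 410.4/(0.659×0.551) = 1130.2 t/h.
Recycle F5 = 0.449×1130.2 = 507.48 t/h.
Combined feed F13 = 1440 + 507.48 = 1947.5 t/h.

1947 t/h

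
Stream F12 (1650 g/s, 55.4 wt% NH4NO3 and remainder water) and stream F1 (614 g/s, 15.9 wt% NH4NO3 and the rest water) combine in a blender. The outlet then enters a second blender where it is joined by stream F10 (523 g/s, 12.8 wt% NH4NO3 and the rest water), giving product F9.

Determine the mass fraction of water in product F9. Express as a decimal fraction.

0.6130

Overall, product flow = 2787 g/s.
water in = 1650×0.446 + 614×0.841 + 523×0.872 = 1708.3 g/s.
water fraction in F9 = 0.6130.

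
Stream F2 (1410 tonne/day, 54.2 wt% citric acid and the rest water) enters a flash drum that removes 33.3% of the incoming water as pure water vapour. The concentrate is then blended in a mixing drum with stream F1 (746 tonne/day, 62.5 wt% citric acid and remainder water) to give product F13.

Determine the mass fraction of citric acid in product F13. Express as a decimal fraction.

Vapour removed = 0.333×0.458×1410 = 215.04 tonne/day; concentrate = 1195 tonne/day.
citric acid reaching the mixer = 764.22 (from concentrate) + 746×0.625 = 1230.5 tonne/day.
Product flow = 1195 + 746 = 1941 tonne/day; citric acid fraction = 0.6340.

0.6340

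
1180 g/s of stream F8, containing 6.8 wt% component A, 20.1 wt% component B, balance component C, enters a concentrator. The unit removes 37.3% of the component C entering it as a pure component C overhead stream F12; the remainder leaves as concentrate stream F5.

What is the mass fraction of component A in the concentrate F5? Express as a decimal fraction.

0.093

component A is not removed: 1180×0.068 = 80.24 g/s of component A enters F5.
component C entering = 1180×0.731 = 862.58 g/s; overhead removed = 0.373×862.58 = 321.74 g/s.
Concentrate = 1180 − 321.74 = 858.26 g/s.
Mass fraction = 80.24/858.26 = 0.093.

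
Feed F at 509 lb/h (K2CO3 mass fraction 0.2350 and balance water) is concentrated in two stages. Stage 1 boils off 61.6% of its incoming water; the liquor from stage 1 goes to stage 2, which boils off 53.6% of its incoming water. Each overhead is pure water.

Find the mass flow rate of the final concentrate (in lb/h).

189 lb/h

water in feed = 509×0.765 = 389.38 lb/h.
After stage 1: water left = (1−0.616)×389.38 = 149.52; stream total = 269.14 lb/h.
After stage 2: water left = (1−0.536)×149.52 = 69.379; final concentrate = 188.99 lb/h.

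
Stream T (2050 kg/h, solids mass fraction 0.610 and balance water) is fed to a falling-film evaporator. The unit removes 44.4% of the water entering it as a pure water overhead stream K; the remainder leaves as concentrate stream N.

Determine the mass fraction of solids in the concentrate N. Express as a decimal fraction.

solids is not removed: 2050×0.610 = 1250.5 kg/h of solids enters N.
water entering = 2050×0.390 = 799.5 kg/h; overhead removed = 0.444×799.5 = 354.98 kg/h.
Concentrate = 2050 − 354.98 = 1695 kg/h.
Mass fraction = 1250.5/1695 = 0.738.

0.738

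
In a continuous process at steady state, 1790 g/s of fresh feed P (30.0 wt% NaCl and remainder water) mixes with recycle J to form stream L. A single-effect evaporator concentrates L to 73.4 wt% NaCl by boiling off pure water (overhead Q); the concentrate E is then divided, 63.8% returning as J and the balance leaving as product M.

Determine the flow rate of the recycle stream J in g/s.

Overall NaCl balance (none leaves overhead): NaCl in fresh feed = NaCl in product, i.e. 1790×0.300 = (1−0.638)·E·0.734.
E = 537/(0.734×0.362) = 2021 g/s.
Recycle J = 0.638×2021 = 1289.4 g/s.

1289 g/s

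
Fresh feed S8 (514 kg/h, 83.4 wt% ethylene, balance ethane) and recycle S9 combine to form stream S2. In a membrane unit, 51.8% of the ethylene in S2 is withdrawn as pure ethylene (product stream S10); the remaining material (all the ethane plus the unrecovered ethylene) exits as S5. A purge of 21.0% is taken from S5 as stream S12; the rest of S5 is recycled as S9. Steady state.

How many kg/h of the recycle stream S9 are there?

584.6 kg/h

ethane enters only via S8 and leaves only via the purge: 514×0.166 = 0.210×(ethane in S5), and the membrane unit passes all ethane, so ethane in S2 = ethane in S5 = 406.3 kg/h.
ethylene in S2: m_A = 514×0.834 + (1−0.210)·(1−0.518)·m_A, so m_A = 428.68/0.6192 = 692.28 kg/h.
S5 = (1−0.518)×692.28 + 406.3 = 739.99 kg/h.
Recycle S9 = (1−0.210)×739.99 = 584.59 kg/h.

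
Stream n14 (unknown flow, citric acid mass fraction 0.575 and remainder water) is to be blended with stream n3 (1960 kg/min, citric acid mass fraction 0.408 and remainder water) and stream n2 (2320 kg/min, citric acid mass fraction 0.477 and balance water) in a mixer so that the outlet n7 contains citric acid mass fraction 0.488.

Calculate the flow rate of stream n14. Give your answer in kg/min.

Let n14 be the unknown flow. Total out = 4280 + n14.
citric acid balance: 1906.3 + 0.575·n14 = 0.488·(4280 + n14)
(0.575 − 0.488)·n14 = 0.488×4280 − 1906.3 = 182.32
n14 = 182.32 / 0.087 = 2095.6 kg/min

2096 kg/min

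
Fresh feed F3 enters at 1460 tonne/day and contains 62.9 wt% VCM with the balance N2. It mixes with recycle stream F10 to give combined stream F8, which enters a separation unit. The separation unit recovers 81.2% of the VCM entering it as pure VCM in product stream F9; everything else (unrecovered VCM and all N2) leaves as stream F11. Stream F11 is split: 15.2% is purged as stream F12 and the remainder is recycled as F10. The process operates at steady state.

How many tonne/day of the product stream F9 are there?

887.1 tonne/day

VCM in F8: m_A = 1460×0.629 + (1−0.152)·(1−0.812)·m_A, so m_A = 918.34/0.8406 = 1092.5 tonne/day.
Product F9 = 0.812×1092.5 = 887.12 tonne/day.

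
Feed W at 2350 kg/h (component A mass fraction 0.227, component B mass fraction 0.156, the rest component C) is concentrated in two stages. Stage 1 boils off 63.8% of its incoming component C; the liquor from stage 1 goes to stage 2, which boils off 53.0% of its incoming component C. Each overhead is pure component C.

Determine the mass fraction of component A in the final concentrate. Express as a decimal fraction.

component C in feed = 2350×0.617 = 1450 kg/h.
After stage 1: component C left = (1−0.638)×1450 = 524.88; stream total = 1424.9 kg/h.
After stage 2: component C left = (1−0.530)×524.88 = 246.69; final concentrate = 1146.7 kg/h.
component A fraction = 533.45/1146.7 = 0.465.

0.465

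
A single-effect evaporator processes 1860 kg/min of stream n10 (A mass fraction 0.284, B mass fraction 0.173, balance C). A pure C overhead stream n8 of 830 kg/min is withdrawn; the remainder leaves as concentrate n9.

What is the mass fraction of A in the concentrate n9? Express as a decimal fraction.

A is not removed: 1860×0.284 = 528.24 kg/min of A enters n9.
Concentrate = 1860 − 830 = 1030 kg/min.
Mass fraction = 528.24/1030 = 0.513.

0.513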